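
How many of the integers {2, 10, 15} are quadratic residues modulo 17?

(2/17) = +1 → QR.
(10/17) = -1 → non-residue.
(15/17) = +1 → QR.
Total quadratic residues among the 3: 2.

2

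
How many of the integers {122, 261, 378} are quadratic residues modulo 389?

(122/389) = +1 → QR.
(261/389) = -1 → non-residue.
(378/389) = +1 → QR.
Total quadratic residues among the 3: 2.

2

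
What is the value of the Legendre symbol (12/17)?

-1

Pull out 2^2: since 17 ≡ 1 (mod 8), (2/17) = +1, so (2/17)^2 = +1.
Reciprocity: 3 ≡ 3 and 17 ≡ 1 (mod 4), so (3/17) = +(17/3).
Reduce top mod 3: now compute (2/3).
Pull out 2: since 3 ≡ 3 (mod 8), (2/3) = -1.
Reached (1/3) = 1. Collecting the sign flips along the way, the symbol is -1.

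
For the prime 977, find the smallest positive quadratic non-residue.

(2/977) = +1, so 2 is a residue.
(3/977) = −1, so 3 is the smallest positive non-residue mod 977.

3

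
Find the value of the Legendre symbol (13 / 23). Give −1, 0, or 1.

Reciprocity: 13 ≡ 1 and 23 ≡ 3 (mod 4), so (13/23) = +(23/13).
Reduce top mod 13: now compute (10/13).
Pull out 2: since 13 ≡ 5 (mod 8), (2/13) = -1.
Reciprocity: 5 ≡ 1 and 13 ≡ 1 (mod 4), so (5/13) = +(13/5).
Reduce top mod 5: now compute (3/5).
Reciprocity: 3 ≡ 3 and 5 ≡ 1 (mod 4), so (3/5) = +(5/3).
Reduce top mod 3: now compute (2/3).
Pull out 2: since 3 ≡ 3 (mod 8), (2/3) = -1.
Reached (1/3) = 1. Collecting the sign flips along the way, the symbol is +1.

1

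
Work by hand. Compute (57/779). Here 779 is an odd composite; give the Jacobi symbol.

Reciprocity: 57 ≡ 1 and 779 ≡ 3 (mod 4), so (57/779) = +(779/57).
Reduce top mod 57: now compute (38/57).
Pull out 2: since 57 ≡ 1 (mod 8), (2/57) = +1.
Reciprocity: 19 ≡ 3 and 57 ≡ 1 (mod 4), so (19/57) = +(57/19).
Reduce top mod 19: now compute (0/19).
Top reduces to 0: gcd > 1, so the symbol is 0.

0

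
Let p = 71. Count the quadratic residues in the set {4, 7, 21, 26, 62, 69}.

(4/71) = +1 → QR.
(7/71) = -1 → non-residue.
(21/71) = -1 → non-residue.
(26/71) = -1 → non-residue.
(62/71) = -1 → non-residue.
(69/71) = -1 → non-residue.
Total quadratic residues among the 6: 1.

1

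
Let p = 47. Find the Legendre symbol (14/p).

1

Pull out 2: since 47 ≡ 7 (mod 8), (2/47) = +1.
Reciprocity: 7 ≡ 3 and 47 ≡ 3 (mod 4), so (7/47) = −(47/7).
Reduce top mod 7: now compute (5/7).
Reciprocity: 5 ≡ 1 and 7 ≡ 3 (mod 4), so (5/7) = +(7/5).
Reduce top mod 5: now compute (2/5).
Pull out 2: since 5 ≡ 5 (mod 8), (2/5) = -1.
Reached (1/5) = 1. Collecting the sign flips along the way, the symbol is +1.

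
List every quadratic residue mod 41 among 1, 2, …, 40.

Square k = 1,…,20 (k and 41−k give the same square):
1²=1, 2²=4, 3²=9, 4²=16, 5²=25, 6²=36, 7²≡8, 8²≡23, 9²≡40, 10²≡18, 11²≡39, 12²≡21, 13²≡5, 14²≡32, 15²≡20, 16²≡10, 17²≡2, 18²≡37, 19²≡33, 20²≡31 (mod 41).
So the quadratic residues mod 41 are {1, 2, 4, 5, 8, 9, 10, 16, 18, 20, 21, 23, 25, 31, 32, 33, 36, 37, 39, 40}.

1 2 4 5 8 9 10 16 18 20 21 23 25 31 32 33 36 37 39 40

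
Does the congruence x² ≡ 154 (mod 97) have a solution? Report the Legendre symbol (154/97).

-1

Euler's criterion: (154/97) ≡ 57^48 (mod 97).
57^2 ≡ 48 (mod 97)
57^4 ≡ 73 (mod 97)
57^8 ≡ 91 (mod 97)
57^16 ≡ 36 (mod 97)
57^32 ≡ 35 (mod 97)
57^48 = 57^(32+16) ≡ 96 (mod 97).
Result is 96 ≡ −1, so (154/97) = −1.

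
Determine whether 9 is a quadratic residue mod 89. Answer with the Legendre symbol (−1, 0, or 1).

Euler's criterion: (9/89) ≡ 9^44 (mod 89).
9^2 ≡ 81 (mod 89)
9^4 ≡ 64 (mod 89)
9^8 ≡ 2 (mod 89)
9^16 ≡ 4 (mod 89)
9^32 ≡ 16 (mod 89)
9^44 = 9^(32+8+4) ≡ 1 (mod 89).
Result is 1, so (9/89) = 1.

1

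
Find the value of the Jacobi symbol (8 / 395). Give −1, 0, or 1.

Pull out 2^3: since 395 ≡ 3 (mod 8), (2/395) = -1, so (2/395)^3 = -1.
Reached (1/395) = 1. Collecting the sign flips along the way, the symbol is -1.

-1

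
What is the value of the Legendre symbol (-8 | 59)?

Euler's criterion: (-8/59) ≡ 51^29 (mod 59).
51^2 ≡ 5 (mod 59)
51^4 ≡ 25 (mod 59)
51^8 ≡ 35 (mod 59)
51^16 ≡ 45 (mod 59)
51^29 = 51^(16+8+4+1) ≡ 1 (mod 59).
Result is 1, so (-8/59) = 1.

1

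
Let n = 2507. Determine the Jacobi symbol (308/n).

-1

Pull out 2^2: since 2507 ≡ 3 (mod 8), (2/2507) = -1, so (2/2507)^2 = +1.
Reciprocity: 77 ≡ 1 and 2507 ≡ 3 (mod 4), so (77/2507) = +(2507/77).
Reduce top mod 77: now compute (43/77).
Reciprocity: 43 ≡ 3 and 77 ≡ 1 (mod 4), so (43/77) = +(77/43).
Reduce top mod 43: now compute (34/43).
Pull out 2: since 43 ≡ 3 (mod 8), (2/43) = -1.
Reciprocity: 17 ≡ 1 and 43 ≡ 3 (mod 4), so (17/43) = +(43/17).
Reduce top mod 17: now compute (9/17).
Reciprocity: 9 ≡ 1 and 17 ≡ 1 (mod 4), so (9/17) = +(17/9).
Reduce top mod 9: now compute (8/9).
Pull out 2^3: since 9 ≡ 1 (mod 8), (2/9) = +1, so (2/9)^3 = +1.
Reached (1/9) = 1. Collecting the sign flips along the way, the symbol is -1.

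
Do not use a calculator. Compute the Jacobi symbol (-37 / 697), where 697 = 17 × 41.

-1

First reduce: -37 ≡ 660 (mod 697).
Pull out 2^2: since 697 ≡ 1 (mod 8), (2/697) = +1, so (2/697)^2 = +1.
Reciprocity: 165 ≡ 1 and 697 ≡ 1 (mod 4), so (165/697) = +(697/165).
Reduce top mod 165: now compute (37/165).
Reciprocity: 37 ≡ 1 and 165 ≡ 1 (mod 4), so (37/165) = +(165/37).
Reduce top mod 37: now compute (17/37).
Reciprocity: 17 ≡ 1 and 37 ≡ 1 (mod 4), so (17/37) = +(37/17).
Reduce top mod 17: now compute (3/17).
Reciprocity: 3 ≡ 3 and 17 ≡ 1 (mod 4), so (3/17) = +(17/3).
Reduce top mod 3: now compute (2/3).
Pull out 2: since 3 ≡ 3 (mod 8), (2/3) = -1.
Reached (1/3) = 1. Collecting the sign flips along the way, the symbol is -1.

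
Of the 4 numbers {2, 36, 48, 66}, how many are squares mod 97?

(2/97) = +1 → QR.
(36/97) = +1 → QR.
(48/97) = +1 → QR.
(66/97) = +1 → QR.
Total quadratic residues among the 4: 4.

4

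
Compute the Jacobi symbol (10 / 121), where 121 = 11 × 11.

1

Pull out 2: since 121 ≡ 1 (mod 8), (2/121) = +1.
Reciprocity: 5 ≡ 1 and 121 ≡ 1 (mod 4), so (5/121) = +(121/5).
Reduce top mod 5: now compute (1/5).
Reached (1/5) = 1. Collecting the sign flips along the way, the symbol is +1.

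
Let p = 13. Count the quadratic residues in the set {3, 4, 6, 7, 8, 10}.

3

(3/13) = +1 → QR.
(4/13) = +1 → QR.
(6/13) = -1 → non-residue.
(7/13) = -1 → non-residue.
(8/13) = -1 → non-residue.
(10/13) = +1 → QR.
Total quadratic residues among the 6: 3.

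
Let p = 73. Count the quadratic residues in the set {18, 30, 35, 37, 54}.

4

(18/73) = +1 → QR.
(30/73) = -1 → non-residue.
(35/73) = +1 → QR.
(37/73) = +1 → QR.
(54/73) = +1 → QR.
Total quadratic residues among the 5: 4.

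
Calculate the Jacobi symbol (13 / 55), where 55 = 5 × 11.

Reciprocity: 13 ≡ 1 and 55 ≡ 3 (mod 4), so (13/55) = +(55/13).
Reduce top mod 13: now compute (3/13).
Reciprocity: 3 ≡ 3 and 13 ≡ 1 (mod 4), so (3/13) = +(13/3).
Reduce top mod 3: now compute (1/3).
Reached (1/3) = 1. Collecting the sign flips along the way, the symbol is +1.

1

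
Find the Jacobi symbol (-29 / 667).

0

First reduce: -29 ≡ 638 (mod 667).
Pull out 2: since 667 ≡ 3 (mod 8), (2/667) = -1.
Reciprocity: 319 ≡ 3 and 667 ≡ 3 (mod 4), so (319/667) = −(667/319).
Reduce top mod 319: now compute (29/319).
Reciprocity: 29 ≡ 1 and 319 ≡ 3 (mod 4), so (29/319) = +(319/29).
Reduce top mod 29: now compute (0/29).
Top reduces to 0: gcd > 1, so the symbol is 0.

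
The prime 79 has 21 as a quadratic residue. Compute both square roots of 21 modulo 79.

10, 69

Since 79 ≡ 3 (mod 4), a square root of 21 is 21^((79+1)/4) = 21^20 mod 79.
Repeated squaring: 21^2≡46, 21^4≡62, 21^8≡52, 21^16≡18 (mod 79).
21^20 = 21^(16+4) ≡ 10 (mod 79).
Check: 10² = 100 ≡ 21 (mod 79). The two roots are 10 and 69.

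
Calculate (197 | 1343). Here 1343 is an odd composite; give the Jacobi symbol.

Reciprocity: 197 ≡ 1 and 1343 ≡ 3 (mod 4), so (197/1343) = +(1343/197).
Reduce top mod 197: now compute (161/197).
Reciprocity: 161 ≡ 1 and 197 ≡ 1 (mod 4), so (161/197) = +(197/161).
Reduce top mod 161: now compute (36/161).
Pull out 2^2: since 161 ≡ 1 (mod 8), (2/161) = +1, so (2/161)^2 = +1.
Reciprocity: 9 ≡ 1 and 161 ≡ 1 (mod 4), so (9/161) = +(161/9).
Reduce top mod 9: now compute (8/9).
Pull out 2^3: since 9 ≡ 1 (mod 8), (2/9) = +1, so (2/9)^3 = +1.
Reached (1/9) = 1. Collecting the sign flips along the way, the symbol is +1.

1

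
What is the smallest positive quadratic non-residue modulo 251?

(2/251) = −1, so 2 is the smallest positive non-residue mod 251.

2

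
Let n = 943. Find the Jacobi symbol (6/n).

-1

Pull out 2: since 943 ≡ 7 (mod 8), (2/943) = +1.
Reciprocity: 3 ≡ 3 and 943 ≡ 3 (mod 4), so (3/943) = −(943/3).
Reduce top mod 3: now compute (1/3).
Reached (1/3) = 1. Collecting the sign flips along the way, the symbol is -1.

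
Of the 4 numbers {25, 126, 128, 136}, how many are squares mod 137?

(25/137) = +1 → QR.
(126/137) = +1 → QR.
(128/137) = +1 → QR.
(136/137) = +1 → QR.
Total quadratic residues among the 4: 4.

4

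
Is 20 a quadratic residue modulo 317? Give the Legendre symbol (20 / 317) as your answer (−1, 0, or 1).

-1

Euler's criterion: (20/317) ≡ 20^158 (mod 317).
20^2 ≡ 83 (mod 317)
20^4 ≡ 232 (mod 317)
20^8 ≡ 251 (mod 317)
20^16 ≡ 235 (mod 317)
20^32 ≡ 67 (mod 317)
20^64 ≡ 51 (mod 317)
20^128 ≡ 65 (mod 317)
20^158 = 20^(128+16+8+4+2) ≡ 316 (mod 317).
Result is 316 ≡ −1, so (20/317) = −1.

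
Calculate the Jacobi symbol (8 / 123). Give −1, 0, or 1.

-1

Pull out 2^3: since 123 ≡ 3 (mod 8), (2/123) = -1, so (2/123)^3 = -1.
Reached (1/123) = 1. Collecting the sign flips along the way, the symbol is -1.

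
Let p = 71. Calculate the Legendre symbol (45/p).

1

Reciprocity: 45 ≡ 1 and 71 ≡ 3 (mod 4), so (45/71) = +(71/45).
Reduce top mod 45: now compute (26/45).
Pull out 2: since 45 ≡ 5 (mod 8), (2/45) = -1.
Reciprocity: 13 ≡ 1 and 45 ≡ 1 (mod 4), so (13/45) = +(45/13).
Reduce top mod 13: now compute (6/13).
Pull out 2: since 13 ≡ 5 (mod 8), (2/13) = -1.
Reciprocity: 3 ≡ 3 and 13 ≡ 1 (mod 4), so (3/13) = +(13/3).
Reduce top mod 3: now compute (1/3).
Reached (1/3) = 1. Collecting the sign flips along the way, the symbol is +1.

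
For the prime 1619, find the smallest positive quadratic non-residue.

(2/1619) = −1, so 2 is the smallest positive non-residue mod 1619.

2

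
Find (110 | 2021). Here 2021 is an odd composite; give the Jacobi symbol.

1

Pull out 2: since 2021 ≡ 5 (mod 8), (2/2021) = -1.
Reciprocity: 55 ≡ 3 and 2021 ≡ 1 (mod 4), so (55/2021) = +(2021/55).
Reduce top mod 55: now compute (41/55).
Reciprocity: 41 ≡ 1 and 55 ≡ 3 (mod 4), so (41/55) = +(55/41).
Reduce top mod 41: now compute (14/41).
Pull out 2: since 41 ≡ 1 (mod 8), (2/41) = +1.
Reciprocity: 7 ≡ 3 and 41 ≡ 1 (mod 4), so (7/41) = +(41/7).
Reduce top mod 7: now compute (6/7).
Pull out 2: since 7 ≡ 7 (mod 8), (2/7) = +1.
Reciprocity: 3 ≡ 3 and 7 ≡ 3 (mod 4), so (3/7) = −(7/3).
Reduce top mod 3: now compute (1/3).
Reached (1/3) = 1. Collecting the sign flips along the way, the symbol is +1.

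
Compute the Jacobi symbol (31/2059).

Reciprocity: 31 ≡ 3 and 2059 ≡ 3 (mod 4), so (31/2059) = −(2059/31).
Reduce top mod 31: now compute (13/31).
Reciprocity: 13 ≡ 1 and 31 ≡ 3 (mod 4), so (13/31) = +(31/13).
Reduce top mod 13: now compute (5/13).
Reciprocity: 5 ≡ 1 and 13 ≡ 1 (mod 4), so (5/13) = +(13/5).
Reduce top mod 5: now compute (3/5).
Reciprocity: 3 ≡ 3 and 5 ≡ 1 (mod 4), so (3/5) = +(5/3).
Reduce top mod 3: now compute (2/3).
Pull out 2: since 3 ≡ 3 (mod 8), (2/3) = -1.
Reached (1/3) = 1. Collecting the sign flips along the way, the symbol is +1.

1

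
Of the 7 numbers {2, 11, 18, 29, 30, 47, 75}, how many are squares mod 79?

3

(2/79) = +1 → QR.
(11/79) = +1 → QR.
(18/79) = +1 → QR.
(29/79) = -1 → non-residue.
(30/79) = -1 → non-residue.
(47/79) = -1 → non-residue.
(75/79) = -1 → non-residue.
Total quadratic residues among the 7: 3.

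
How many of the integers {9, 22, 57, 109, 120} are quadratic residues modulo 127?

3

(9/127) = +1 → QR.
(22/127) = +1 → QR.
(57/127) = -1 → non-residue.
(109/127) = -1 → non-residue.
(120/127) = +1 → QR.
Total quadratic residues among the 5: 3.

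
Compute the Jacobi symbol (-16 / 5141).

1

First reduce: -16 ≡ 5125 (mod 5141).
Reciprocity: 5125 ≡ 1 and 5141 ≡ 1 (mod 4), so (5125/5141) = +(5141/5125).
Reduce top mod 5125: now compute (16/5125).
Pull out 2^4: since 5125 ≡ 5 (mod 8), (2/5125) = -1, so (2/5125)^4 = +1.
Reached (1/5125) = 1. Collecting the sign flips along the way, the symbol is +1.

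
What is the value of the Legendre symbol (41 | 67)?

-1

Reciprocity: 41 ≡ 1 and 67 ≡ 3 (mod 4), so (41/67) = +(67/41).
Reduce top mod 41: now compute (26/41).
Pull out 2: since 41 ≡ 1 (mod 8), (2/41) = +1.
Reciprocity: 13 ≡ 1 and 41 ≡ 1 (mod 4), so (13/41) = +(41/13).
Reduce top mod 13: now compute (2/13).
Pull out 2: since 13 ≡ 5 (mod 8), (2/13) = -1.
Reached (1/13) = 1. Collecting the sign flips along the way, the symbol is -1.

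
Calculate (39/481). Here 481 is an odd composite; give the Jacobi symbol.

Reciprocity: 39 ≡ 3 and 481 ≡ 1 (mod 4), so (39/481) = +(481/39).
Reduce top mod 39: now compute (13/39).
Reciprocity: 13 ≡ 1 and 39 ≡ 3 (mod 4), so (13/39) = +(39/13).
Reduce top mod 13: now compute (0/13).
Top reduces to 0: gcd > 1, so the symbol is 0.

0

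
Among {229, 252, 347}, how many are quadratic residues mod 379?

1

(229/379) = -1 → non-residue.
(252/379) = -1 → non-residue.
(347/379) = +1 → QR.
Total quadratic residues among the 3: 1.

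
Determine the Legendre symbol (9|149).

Reciprocity: 9 ≡ 1 and 149 ≡ 1 (mod 4), so (9/149) = +(149/9).
Reduce top mod 9: now compute (5/9).
Reciprocity: 5 ≡ 1 and 9 ≡ 1 (mod 4), so (5/9) = +(9/5).
Reduce top mod 5: now compute (4/5).
Pull out 2^2: since 5 ≡ 5 (mod 8), (2/5) = -1, so (2/5)^2 = +1.
Reached (1/5) = 1. Collecting the sign flips along the way, the symbol is +1.

1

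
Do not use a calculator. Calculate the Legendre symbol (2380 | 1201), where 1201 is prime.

First reduce: 2380 ≡ 1179 (mod 1201).
Reciprocity: 1179 ≡ 3 and 1201 ≡ 1 (mod 4), so (1179/1201) = +(1201/1179).
Reduce top mod 1179: now compute (22/1179).
Pull out 2: since 1179 ≡ 3 (mod 8), (2/1179) = -1.
Reciprocity: 11 ≡ 3 and 1179 ≡ 3 (mod 4), so (11/1179) = −(1179/11).
Reduce top mod 11: now compute (2/11).
Pull out 2: since 11 ≡ 3 (mod 8), (2/11) = -1.
Reached (1/11) = 1. Collecting the sign flips along the way, the symbol is -1.

-1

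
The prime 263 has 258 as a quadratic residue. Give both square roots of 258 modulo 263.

Since 263 ≡ 3 (mod 4), a square root of 258 is 258^((263+1)/4) = 258^66 mod 263.
Repeated squaring: 258^2≡25, 258^4≡99, 258^8≡70, 258^16≡166, 258^32≡204, 258^64≡62 (mod 263).
258^66 = 258^(64+2) ≡ 235 (mod 263).
Check: 235² = 55225 ≡ 258 (mod 263). The two roots are 28 and 235.

28, 235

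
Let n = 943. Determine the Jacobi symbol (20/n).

Pull out 2^2: since 943 ≡ 7 (mod 8), (2/943) = +1, so (2/943)^2 = +1.
Reciprocity: 5 ≡ 1 and 943 ≡ 3 (mod 4), so (5/943) = +(943/5).
Reduce top mod 5: now compute (3/5).
Reciprocity: 3 ≡ 3 and 5 ≡ 1 (mod 4), so (3/5) = +(5/3).
Reduce top mod 3: now compute (2/3).
Pull out 2: since 3 ≡ 3 (mod 8), (2/3) = -1.
Reached (1/3) = 1. Collecting the sign flips along the way, the symbol is -1.

-1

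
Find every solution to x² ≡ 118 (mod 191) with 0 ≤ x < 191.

Since 191 ≡ 3 (mod 4), a square root of 118 is 118^((191+1)/4) = 118^48 mod 191.
Repeated squaring: 118^2≡172, 118^4≡170, 118^8≡59, 118^16≡43, 118^32≡130 (mod 191).
118^48 = 118^(32+16) ≡ 51 (mod 191).
Check: 51² = 2601 ≡ 118 (mod 191). The two roots are 51 and 140.

51, 140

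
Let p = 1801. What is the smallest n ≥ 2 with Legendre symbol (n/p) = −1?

(2/1801) = +1, so 2 is a residue.
(3/1801) = +1, so 3 is a residue.
(4/1801) = +1, so 4 is a residue.
(5/1801) = +1, so 5 is a residue.
(6/1801) = +1, so 6 is a residue.
(7/1801) = +1, so 7 is a residue.
(8/1801) = +1, so 8 is a residue.
(9/1801) = +1, so 9 is a residue.
(10/1801) = +1, so 10 is a residue.
(11/1801) = −1, so 11 is the smallest positive non-residue mod 1801.

11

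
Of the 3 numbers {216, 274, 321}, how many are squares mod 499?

(216/499) = +1 → QR.
(274/499) = -1 → non-residue.
(321/499) = -1 → non-residue.
Total quadratic residues among the 3: 1.

1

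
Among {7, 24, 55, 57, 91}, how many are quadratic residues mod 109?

1

(7/109) = +1 → QR.
(24/109) = -1 → non-residue.
(55/109) = -1 → non-residue.
(57/109) = -1 → non-residue.
(91/109) = -1 → non-residue.
Total quadratic residues among the 5: 1.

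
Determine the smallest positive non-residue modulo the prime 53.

(2/53) = −1, so 2 is the smallest positive non-residue mod 53.

2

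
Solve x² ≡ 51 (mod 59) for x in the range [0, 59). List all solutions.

Since 59 ≡ 3 (mod 4), a square root of 51 is 51^((59+1)/4) = 51^15 mod 59.
Repeated squaring: 51^2≡5, 51^4≡25, 51^8≡35 (mod 59).
51^15 = 51^(8+4+2+1) ≡ 46 (mod 59).
Check: 46² = 2116 ≡ 51 (mod 59). The two roots are 13 and 46.

13, 46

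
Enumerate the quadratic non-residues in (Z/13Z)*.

Square k = 1,…,6 (k and 13−k give the same square):
1²=1, 2²=4, 3²=9, 4²≡3, 5²≡12, 6²≡10 (mod 13).
The residues are {1, 3, 4, 9, 10, 12}; the non-residues are the remaining 6 nonzero classes.

2, 5, 6, 7, 8, 11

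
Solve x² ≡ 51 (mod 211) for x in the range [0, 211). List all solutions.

Since 211 ≡ 3 (mod 4), a square root of 51 is 51^((211+1)/4) = 51^53 mod 211.
Repeated squaring: 51^2≡69, 51^4≡119, 51^8≡24, 51^16≡154, 51^32≡84 (mod 211).
51^53 = 51^(32+16+4+1) ≡ 126 (mod 211).
Check: 126² = 15876 ≡ 51 (mod 211). The two roots are 85 and 126.

85, 126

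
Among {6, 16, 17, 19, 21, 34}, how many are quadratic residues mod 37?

3

(6/37) = -1 → non-residue.
(16/37) = +1 → QR.
(17/37) = -1 → non-residue.
(19/37) = -1 → non-residue.
(21/37) = +1 → QR.
(34/37) = +1 → QR.
Total quadratic residues among the 6: 3.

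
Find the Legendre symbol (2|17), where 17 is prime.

Pull out 2: since 17 ≡ 1 (mod 8), (2/17) = +1.
Reached (1/17) = 1. Collecting the sign flips along the way, the symbol is +1.

1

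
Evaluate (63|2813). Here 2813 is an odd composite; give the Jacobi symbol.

Reciprocity: 63 ≡ 3 and 2813 ≡ 1 (mod 4), so (63/2813) = +(2813/63).
Reduce top mod 63: now compute (41/63).
Reciprocity: 41 ≡ 1 and 63 ≡ 3 (mod 4), so (41/63) = +(63/41).
Reduce top mod 41: now compute (22/41).
Pull out 2: since 41 ≡ 1 (mod 8), (2/41) = +1.
Reciprocity: 11 ≡ 3 and 41 ≡ 1 (mod 4), so (11/41) = +(41/11).
Reduce top mod 11: now compute (8/11).
Pull out 2^3: since 11 ≡ 3 (mod 8), (2/11) = -1, so (2/11)^3 = -1.
Reached (1/11) = 1. Collecting the sign flips along the way, the symbol is -1.

-1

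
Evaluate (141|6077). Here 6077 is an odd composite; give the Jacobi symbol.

Reciprocity: 141 ≡ 1 and 6077 ≡ 1 (mod 4), so (141/6077) = +(6077/141).
Reduce top mod 141: now compute (14/141).
Pull out 2: since 141 ≡ 5 (mod 8), (2/141) = -1.
Reciprocity: 7 ≡ 3 and 141 ≡ 1 (mod 4), so (7/141) = +(141/7).
Reduce top mod 7: now compute (1/7).
Reached (1/7) = 1. Collecting the sign flips along the way, the symbol is -1.

-1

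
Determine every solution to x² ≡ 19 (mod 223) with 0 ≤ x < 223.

Since 223 ≡ 3 (mod 4), a square root of 19 is 19^((223+1)/4) = 19^56 mod 223.
Repeated squaring: 19^2≡138, 19^4≡89, 19^8≡116, 19^16≡76, 19^32≡201 (mod 223).
19^56 = 19^(32+16+8) ≡ 58 (mod 223).
Check: 58² = 3364 ≡ 19 (mod 223). The two roots are 58 and 165.

58, 165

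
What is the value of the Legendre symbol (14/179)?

Pull out 2: since 179 ≡ 3 (mod 8), (2/179) = -1.
Reciprocity: 7 ≡ 3 and 179 ≡ 3 (mod 4), so (7/179) = −(179/7).
Reduce top mod 7: now compute (4/7).
Pull out 2^2: since 7 ≡ 7 (mod 8), (2/7) = +1, so (2/7)^2 = +1.
Reached (1/7) = 1. Collecting the sign flips along the way, the symbol is +1.

1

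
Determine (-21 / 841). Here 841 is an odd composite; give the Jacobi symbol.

1

First reduce: -21 ≡ 820 (mod 841).
Pull out 2^2: since 841 ≡ 1 (mod 8), (2/841) = +1, so (2/841)^2 = +1.
Reciprocity: 205 ≡ 1 and 841 ≡ 1 (mod 4), so (205/841) = +(841/205).
Reduce top mod 205: now compute (21/205).
Reciprocity: 21 ≡ 1 and 205 ≡ 1 (mod 4), so (21/205) = +(205/21).
Reduce top mod 21: now compute (16/21).
Pull out 2^4: since 21 ≡ 5 (mod 8), (2/21) = -1, so (2/21)^4 = +1.
Reached (1/21) = 1. Collecting the sign flips along the way, the symbol is +1.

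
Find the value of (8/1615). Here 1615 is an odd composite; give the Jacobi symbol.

Pull out 2^3: since 1615 ≡ 7 (mod 8), (2/1615) = +1, so (2/1615)^3 = +1.
Reached (1/1615) = 1. Collecting the sign flips along the way, the symbol is +1.

1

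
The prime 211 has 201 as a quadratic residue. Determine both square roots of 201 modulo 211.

Since 211 ≡ 3 (mod 4), a square root of 201 is 201^((211+1)/4) = 201^53 mod 211.
Repeated squaring: 201^2≡100, 201^4≡83, 201^8≡137, 201^16≡201, 201^32≡100 (mod 211).
201^53 = 201^(32+16+4+1) ≡ 137 (mod 211).
Check: 137² = 18769 ≡ 201 (mod 211). The two roots are 74 and 137.

74, 137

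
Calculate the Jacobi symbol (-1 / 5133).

1

First reduce: -1 ≡ 5132 (mod 5133).
Pull out 2^2: since 5133 ≡ 5 (mod 8), (2/5133) = -1, so (2/5133)^2 = +1.
Reciprocity: 1283 ≡ 3 and 5133 ≡ 1 (mod 4), so (1283/5133) = +(5133/1283).
Reduce top mod 1283: now compute (1/1283).
Reached (1/1283) = 1. Collecting the sign flips along the way, the symbol is +1.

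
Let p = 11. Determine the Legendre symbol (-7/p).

Euler's criterion: (-7/11) ≡ 4^5 (mod 11).
4^2 ≡ 5 (mod 11)
4^4 ≡ 3 (mod 11)
4^5 = 4^(4+1) ≡ 1 (mod 11).
Result is 1, so (-7/11) = 1.

1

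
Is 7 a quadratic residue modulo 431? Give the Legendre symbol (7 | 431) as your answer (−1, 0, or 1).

-1

Reciprocity: 7 ≡ 3 and 431 ≡ 3 (mod 4), so (7/431) = −(431/7).
Reduce top mod 7: now compute (4/7).
Pull out 2^2: since 7 ≡ 7 (mod 8), (2/7) = +1, so (2/7)^2 = +1.
Reached (1/7) = 1. Collecting the sign flips along the way, the symbol is -1.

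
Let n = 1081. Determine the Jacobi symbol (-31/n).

-1

First reduce: -31 ≡ 1050 (mod 1081).
Pull out 2: since 1081 ≡ 1 (mod 8), (2/1081) = +1.
Reciprocity: 525 ≡ 1 and 1081 ≡ 1 (mod 4), so (525/1081) = +(1081/525).
Reduce top mod 525: now compute (31/525).
Reciprocity: 31 ≡ 3 and 525 ≡ 1 (mod 4), so (31/525) = +(525/31).
Reduce top mod 31: now compute (29/31).
Reciprocity: 29 ≡ 1 and 31 ≡ 3 (mod 4), so (29/31) = +(31/29).
Reduce top mod 29: now compute (2/29).
Pull out 2: since 29 ≡ 5 (mod 8), (2/29) = -1.
Reached (1/29) = 1. Collecting the sign flips along the way, the symbol is -1.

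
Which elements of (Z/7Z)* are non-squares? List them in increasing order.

3 5 6

Square k = 1,…,3 (k and 7−k give the same square):
1²=1, 2²=4, 3²≡2 (mod 7).
The residues are {1, 2, 4}; the non-residues are the remaining 3 nonzero classes.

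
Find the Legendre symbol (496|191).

-1

Euler's criterion: (496/191) ≡ 114^95 (mod 191).
114^2 ≡ 8 (mod 191)
114^4 ≡ 64 (mod 191)
114^8 ≡ 85 (mod 191)
114^16 ≡ 158 (mod 191)
114^32 ≡ 134 (mod 191)
114^64 ≡ 2 (mod 191)
114^95 = 114^(64+16+8+4+2+1) ≡ 190 (mod 191).
Result is 190 ≡ −1, so (496/191) = −1.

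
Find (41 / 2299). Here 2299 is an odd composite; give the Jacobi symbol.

-1

Reciprocity: 41 ≡ 1 and 2299 ≡ 3 (mod 4), so (41/2299) = +(2299/41).
Reduce top mod 41: now compute (3/41).
Reciprocity: 3 ≡ 3 and 41 ≡ 1 (mod 4), so (3/41) = +(41/3).
Reduce top mod 3: now compute (2/3).
Pull out 2: since 3 ≡ 3 (mod 8), (2/3) = -1.
Reached (1/3) = 1. Collecting the sign flips along the way, the symbol is -1.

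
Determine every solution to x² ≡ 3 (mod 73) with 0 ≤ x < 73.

21, 52

73 ≡ 1 (mod 4), so we find a root by search.
Trying successive values, 21² = 441 ≡ 3 (mod 73). The other root is 73 − 21 = 52.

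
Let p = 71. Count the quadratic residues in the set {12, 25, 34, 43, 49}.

(12/71) = +1 → QR.
(25/71) = +1 → QR.
(34/71) = -1 → non-residue.
(43/71) = +1 → QR.
(49/71) = +1 → QR.
Total quadratic residues among the 5: 4.

4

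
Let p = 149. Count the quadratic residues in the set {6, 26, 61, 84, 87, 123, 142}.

(6/149) = +1 → QR.
(26/149) = +1 → QR.
(61/149) = +1 → QR.
(84/149) = -1 → non-residue.
(87/149) = -1 → non-residue.
(123/149) = +1 → QR.
(142/149) = +1 → QR.
Total quadratic residues among the 7: 5.

5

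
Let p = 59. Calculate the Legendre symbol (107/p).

First reduce: 107 ≡ 48 (mod 59).
Pull out 2^4: since 59 ≡ 3 (mod 8), (2/59) = -1, so (2/59)^4 = +1.
Reciprocity: 3 ≡ 3 and 59 ≡ 3 (mod 4), so (3/59) = −(59/3).
Reduce top mod 3: now compute (2/3).
Pull out 2: since 3 ≡ 3 (mod 8), (2/3) = -1.
Reached (1/3) = 1. Collecting the sign flips along the way, the symbol is +1.

1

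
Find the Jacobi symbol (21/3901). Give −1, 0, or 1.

1

Reciprocity: 21 ≡ 1 and 3901 ≡ 1 (mod 4), so (21/3901) = +(3901/21).
Reduce top mod 21: now compute (16/21).
Pull out 2^4: since 21 ≡ 5 (mod 8), (2/21) = -1, so (2/21)^4 = +1.
Reached (1/21) = 1. Collecting the sign flips along the way, the symbol is +1.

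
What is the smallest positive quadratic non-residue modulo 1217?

(2/1217) = +1, so 2 is a residue.
(3/1217) = −1, so 3 is the smallest positive non-residue mod 1217.

3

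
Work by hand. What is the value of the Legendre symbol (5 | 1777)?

-1

Reciprocity: 5 ≡ 1 and 1777 ≡ 1 (mod 4), so (5/1777) = +(1777/5).
Reduce top mod 5: now compute (2/5).
Pull out 2: since 5 ≡ 5 (mod 8), (2/5) = -1.
Reached (1/5) = 1. Collecting the sign flips along the way, the symbol is -1.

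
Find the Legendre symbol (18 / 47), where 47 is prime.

1

Euler's criterion: (18/47) ≡ 18^23 (mod 47).
18^2 ≡ 42 (mod 47)
18^4 ≡ 25 (mod 47)
18^8 ≡ 14 (mod 47)
18^16 ≡ 8 (mod 47)
18^23 = 18^(16+4+2+1) ≡ 1 (mod 47).
Result is 1, so (18/47) = 1.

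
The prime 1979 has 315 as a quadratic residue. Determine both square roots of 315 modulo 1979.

582, 1397

Since 1979 ≡ 3 (mod 4), a square root of 315 is 315^((1979+1)/4) = 315^495 mod 1979.
Repeated squaring: 315^2≡275, 315^4≡423, 315^8≡819, 315^16≡1859, 315^32≡547, 315^64≡380, 315^128≡1912, 315^256≡531 (mod 1979).
315^495 = 315^(256+128+64+32+8+4+2+1) ≡ 582 (mod 1979).
Check: 582² = 338724 ≡ 315 (mod 1979). The two roots are 582 and 1397.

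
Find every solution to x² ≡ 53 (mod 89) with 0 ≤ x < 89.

26, 63

89 ≡ 1 (mod 4), so we find a root by search.
Trying successive values, 26² = 676 ≡ 53 (mod 89). The other root is 89 − 26 = 63.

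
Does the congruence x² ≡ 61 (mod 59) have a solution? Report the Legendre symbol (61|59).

-1

First reduce: 61 ≡ 2 (mod 59).
Pull out 2: since 59 ≡ 3 (mod 8), (2/59) = -1.
Reached (1/59) = 1. Collecting the sign flips along the way, the symbol is -1.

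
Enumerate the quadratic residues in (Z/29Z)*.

Square k = 1,…,14 (k and 29−k give the same square):
1²=1, 2²=4, 3²=9, 4²=16, 5²=25, 6²≡7, 7²≡20, 8²≡6, 9²≡23, 10²≡13, 11²≡5, 12²≡28, 13²≡24, 14²≡22 (mod 29).
So the quadratic residues mod 29 are {1, 4, 5, 6, 7, 9, 13, 16, 20, 22, 23, 24, 25, 28}.

1 4 5 6 7 9 13 16 20 22 23 24 25 28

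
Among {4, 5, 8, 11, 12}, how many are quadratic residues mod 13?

2

(4/13) = +1 → QR.
(5/13) = -1 → non-residue.
(8/13) = -1 → non-residue.
(11/13) = -1 → non-residue.
(12/13) = +1 → QR.
Total quadratic residues among the 5: 2.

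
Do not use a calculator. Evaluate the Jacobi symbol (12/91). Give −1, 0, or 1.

-1

Pull out 2^2: since 91 ≡ 3 (mod 8), (2/91) = -1, so (2/91)^2 = +1.
Reciprocity: 3 ≡ 3 and 91 ≡ 3 (mod 4), so (3/91) = −(91/3).
Reduce top mod 3: now compute (1/3).
Reached (1/3) = 1. Collecting the sign flips along the way, the symbol is -1.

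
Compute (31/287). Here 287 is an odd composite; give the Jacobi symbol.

Reciprocity: 31 ≡ 3 and 287 ≡ 3 (mod 4), so (31/287) = −(287/31).
Reduce top mod 31: now compute (8/31).
Pull out 2^3: since 31 ≡ 7 (mod 8), (2/31) = +1, so (2/31)^3 = +1.
Reached (1/31) = 1. Collecting the sign flips along the way, the symbol is -1.

-1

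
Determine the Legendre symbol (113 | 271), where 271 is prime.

Euler's criterion: (113/271) ≡ 113^135 (mod 271).
113^2 ≡ 32 (mod 271)
113^4 ≡ 211 (mod 271)
113^8 ≡ 77 (mod 271)
113^16 ≡ 238 (mod 271)
113^32 ≡ 5 (mod 271)
113^64 ≡ 25 (mod 271)
113^128 ≡ 83 (mod 271)
113^135 = 113^(128+4+2+1) ≡ 270 (mod 271).
Result is 270 ≡ −1, so (113/271) = −1.

-1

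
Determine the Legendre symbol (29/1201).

Reciprocity: 29 ≡ 1 and 1201 ≡ 1 (mod 4), so (29/1201) = +(1201/29).
Reduce top mod 29: now compute (12/29).
Pull out 2^2: since 29 ≡ 5 (mod 8), (2/29) = -1, so (2/29)^2 = +1.
Reciprocity: 3 ≡ 3 and 29 ≡ 1 (mod 4), so (3/29) = +(29/3).
Reduce top mod 3: now compute (2/3).
Pull out 2: since 3 ≡ 3 (mod 8), (2/3) = -1.
Reached (1/3) = 1. Collecting the sign flips along the way, the symbol is -1.

-1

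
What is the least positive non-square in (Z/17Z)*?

(2/17) = +1, so 2 is a residue.
(3/17) = −1, so 3 is the smallest positive non-residue mod 17.

3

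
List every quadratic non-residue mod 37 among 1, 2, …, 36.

Square k = 1,…,18 (k and 37−k give the same square):
1²=1, 2²=4, 3²=9, 4²=16, 5²=25, 6²=36, 7²≡12, 8²≡27, 9²≡7, 10²≡26, 11²≡10, 12²≡33, 13²≡21, 14²≡11, 15²≡3, 16²≡34, 17²≡30, 18²≡28 (mod 37).
The residues are {1, 3, 4, 7, 9, 10, 11, 12, 16, 21, 25, 26, 27, 28, 30, 33, 34, 36}; the non-residues are the remaining 18 nonzero classes.

2, 5, 6, 8, 13, 14, 15, 17, 18, 19, 20, 22, 23, 24, 29, 31, 32, 35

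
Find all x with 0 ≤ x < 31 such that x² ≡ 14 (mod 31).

Since 31 ≡ 3 (mod 4), a square root of 14 is 14^((31+1)/4) = 14^8 mod 31.
Repeated squaring: 14^2≡10, 14^4≡7, 14^8≡18 (mod 31).
14^8 = 14^(8) ≡ 18 (mod 31).
Check: 18² = 324 ≡ 14 (mod 31). The two roots are 13 and 18.

13, 18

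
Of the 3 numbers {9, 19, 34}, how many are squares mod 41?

(9/41) = +1 → QR.
(19/41) = -1 → non-residue.
(34/41) = -1 → non-residue.
Total quadratic residues among the 3: 1.

1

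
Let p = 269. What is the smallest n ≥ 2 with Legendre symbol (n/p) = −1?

2

(2/269) = −1, so 2 is the smallest positive non-residue mod 269.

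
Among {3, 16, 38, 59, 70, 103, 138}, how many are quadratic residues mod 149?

(3/149) = -1 → non-residue.
(16/149) = +1 → QR.
(38/149) = -1 → non-residue.
(59/149) = -1 → non-residue.
(70/149) = -1 → non-residue.
(103/149) = +1 → QR.
(138/149) = -1 → non-residue.
Total quadratic residues among the 7: 2.

2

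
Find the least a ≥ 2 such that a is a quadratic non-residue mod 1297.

(2/1297) = +1, so 2 is a residue.
(3/1297) = +1, so 3 is a residue.
(4/1297) = +1, so 4 is a residue.
(5/1297) = −1, so 5 is the smallest positive non-residue mod 1297.

5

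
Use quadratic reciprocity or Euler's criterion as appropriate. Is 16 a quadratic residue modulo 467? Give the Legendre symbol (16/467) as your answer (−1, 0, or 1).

Euler's criterion: (16/467) ≡ 16^233 (mod 467).
16^2 ≡ 256 (mod 467)
16^4 ≡ 156 (mod 467)
16^8 ≡ 52 (mod 467)
16^16 ≡ 369 (mod 467)
16^32 ≡ 264 (mod 467)
16^64 ≡ 113 (mod 467)
16^128 ≡ 160 (mod 467)
16^233 = 16^(128+64+32+8+1) ≡ 1 (mod 467).
Result is 1, so (16/467) = 1.

1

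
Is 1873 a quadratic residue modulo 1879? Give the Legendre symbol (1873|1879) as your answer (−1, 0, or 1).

1

Reciprocity: 1873 ≡ 1 and 1879 ≡ 3 (mod 4), so (1873/1879) = +(1879/1873).
Reduce top mod 1873: now compute (6/1873).
Pull out 2: since 1873 ≡ 1 (mod 8), (2/1873) = +1.
Reciprocity: 3 ≡ 3 and 1873 ≡ 1 (mod 4), so (3/1873) = +(1873/3).
Reduce top mod 3: now compute (1/3).
Reached (1/3) = 1. Collecting the sign flips along the way, the symbol is +1.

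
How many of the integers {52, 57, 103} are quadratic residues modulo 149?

1

(52/149) = -1 → non-residue.
(57/149) = -1 → non-residue.
(103/149) = +1 → QR.
Total quadratic residues among the 3: 1.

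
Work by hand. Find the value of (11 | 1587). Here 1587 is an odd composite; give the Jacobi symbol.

Reciprocity: 11 ≡ 3 and 1587 ≡ 3 (mod 4), so (11/1587) = −(1587/11).
Reduce top mod 11: now compute (3/11).
Reciprocity: 3 ≡ 3 and 11 ≡ 3 (mod 4), so (3/11) = −(11/3).
Reduce top mod 3: now compute (2/3).
Pull out 2: since 3 ≡ 3 (mod 8), (2/3) = -1.
Reached (1/3) = 1. Collecting the sign flips along the way, the symbol is -1.

-1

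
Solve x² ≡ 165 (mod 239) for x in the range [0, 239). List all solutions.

Since 239 ≡ 3 (mod 4), a square root of 165 is 165^((239+1)/4) = 165^60 mod 239.
Repeated squaring: 165^2≡218, 165^4≡202, 165^8≡174, 165^16≡162, 165^32≡193 (mod 239).
165^60 = 165^(32+16+8+4) ≡ 72 (mod 239).
Check: 72² = 5184 ≡ 165 (mod 239). The two roots are 72 and 167.

72, 167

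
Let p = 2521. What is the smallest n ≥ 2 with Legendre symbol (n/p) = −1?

11

(2/2521) = +1, so 2 is a residue.
(3/2521) = +1, so 3 is a residue.
(4/2521) = +1, so 4 is a residue.
(5/2521) = +1, so 5 is a residue.
(6/2521) = +1, so 6 is a residue.
(7/2521) = +1, so 7 is a residue.
(8/2521) = +1, so 8 is a residue.
(9/2521) = +1, so 9 is a residue.
(10/2521) = +1, so 10 is a residue.
(11/2521) = −1, so 11 is the smallest positive non-residue mod 2521.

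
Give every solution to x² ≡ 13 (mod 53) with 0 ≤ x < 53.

15, 38

53 ≡ 1 (mod 4), so we find a root by search.
Trying successive values, 15² = 225 ≡ 13 (mod 53). The other root is 53 − 15 = 38.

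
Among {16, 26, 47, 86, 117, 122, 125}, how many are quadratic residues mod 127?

5

(16/127) = +1 → QR.
(26/127) = +1 → QR.
(47/127) = +1 → QR.
(86/127) = -1 → non-residue.
(117/127) = +1 → QR.
(122/127) = +1 → QR.
(125/127) = -1 → non-residue.
Total quadratic residues among the 7: 5.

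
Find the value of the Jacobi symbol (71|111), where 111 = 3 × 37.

Reciprocity: 71 ≡ 3 and 111 ≡ 3 (mod 4), so (71/111) = −(111/71).
Reduce top mod 71: now compute (40/71).
Pull out 2^3: since 71 ≡ 7 (mod 8), (2/71) = +1, so (2/71)^3 = +1.
Reciprocity: 5 ≡ 1 and 71 ≡ 3 (mod 4), so (5/71) = +(71/5).
Reduce top mod 5: now compute (1/5).
Reached (1/5) = 1. Collecting the sign flips along the way, the symbol is -1.

-1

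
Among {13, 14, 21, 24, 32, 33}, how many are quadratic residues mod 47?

4

(13/47) = -1 → non-residue.
(14/47) = +1 → QR.
(21/47) = +1 → QR.
(24/47) = +1 → QR.
(32/47) = +1 → QR.
(33/47) = -1 → non-residue.
Total quadratic residues among the 6: 4.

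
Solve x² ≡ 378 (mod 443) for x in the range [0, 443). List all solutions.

Since 443 ≡ 3 (mod 4), a square root of 378 is 378^((443+1)/4) = 378^111 mod 443.
Repeated squaring: 378^2≡238, 378^4≡383, 378^8≡56, 378^16≡35, 378^32≡339, 378^64≡184 (mod 443).
378^111 = 378^(64+32+8+4+2+1) ≡ 115 (mod 443).
Check: 115² = 13225 ≡ 378 (mod 443). The two roots are 115 and 328.

115, 328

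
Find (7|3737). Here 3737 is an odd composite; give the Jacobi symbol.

Reciprocity: 7 ≡ 3 and 3737 ≡ 1 (mod 4), so (7/3737) = +(3737/7).
Reduce top mod 7: now compute (6/7).
Pull out 2: since 7 ≡ 7 (mod 8), (2/7) = +1.
Reciprocity: 3 ≡ 3 and 7 ≡ 3 (mod 4), so (3/7) = −(7/3).
Reduce top mod 3: now compute (1/3).
Reached (1/3) = 1. Collecting the sign flips along the way, the symbol is -1.

-1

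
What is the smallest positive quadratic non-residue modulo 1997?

(2/1997) = −1, so 2 is the smallest positive non-residue mod 1997.

2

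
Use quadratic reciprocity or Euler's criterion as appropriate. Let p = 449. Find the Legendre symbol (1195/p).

-1

First reduce: 1195 ≡ 297 (mod 449).
Reciprocity: 297 ≡ 1 and 449 ≡ 1 (mod 4), so (297/449) = +(449/297).
Reduce top mod 297: now compute (152/297).
Pull out 2^3: since 297 ≡ 1 (mod 8), (2/297) = +1, so (2/297)^3 = +1.
Reciprocity: 19 ≡ 3 and 297 ≡ 1 (mod 4), so (19/297) = +(297/19).
Reduce top mod 19: now compute (12/19).
Pull out 2^2: since 19 ≡ 3 (mod 8), (2/19) = -1, so (2/19)^2 = +1.
Reciprocity: 3 ≡ 3 and 19 ≡ 3 (mod 4), so (3/19) = −(19/3).
Reduce top mod 3: now compute (1/3).
Reached (1/3) = 1. Collecting the sign flips along the way, the symbol is -1.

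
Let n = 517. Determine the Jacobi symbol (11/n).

Reciprocity: 11 ≡ 3 and 517 ≡ 1 (mod 4), so (11/517) = +(517/11).
Reduce top mod 11: now compute (0/11).
Top reduces to 0: gcd > 1, so the symbol is 0.

0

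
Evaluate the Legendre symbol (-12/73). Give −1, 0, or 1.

1

First reduce: -12 ≡ 61 (mod 73).
Reciprocity: 61 ≡ 1 and 73 ≡ 1 (mod 4), so (61/73) = +(73/61).
Reduce top mod 61: now compute (12/61).
Pull out 2^2: since 61 ≡ 5 (mod 8), (2/61) = -1, so (2/61)^2 = +1.
Reciprocity: 3 ≡ 3 and 61 ≡ 1 (mod 4), so (3/61) = +(61/3).
Reduce top mod 3: now compute (1/3).
Reached (1/3) = 1. Collecting the sign flips along the way, the symbol is +1.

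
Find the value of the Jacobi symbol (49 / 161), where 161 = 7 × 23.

0

Reciprocity: 49 ≡ 1 and 161 ≡ 1 (mod 4), so (49/161) = +(161/49).
Reduce top mod 49: now compute (14/49).
Pull out 2: since 49 ≡ 1 (mod 8), (2/49) = +1.
Reciprocity: 7 ≡ 3 and 49 ≡ 1 (mod 4), so (7/49) = +(49/7).
Reduce top mod 7: now compute (0/7).
Top reduces to 0: gcd > 1, so the symbol is 0.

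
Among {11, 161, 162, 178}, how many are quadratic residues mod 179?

1

(11/179) = -1 → non-residue.
(161/179) = +1 → QR.
(162/179) = -1 → non-residue.
(178/179) = -1 → non-residue.
Total quadratic residues among the 4: 1.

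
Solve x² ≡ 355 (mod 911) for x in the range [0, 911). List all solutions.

Since 911 ≡ 3 (mod 4), a square root of 355 is 355^((911+1)/4) = 355^228 mod 911.
Repeated squaring: 355^2≡307, 355^4≡416, 355^8≡877, 355^16≡245, 355^32≡810, 355^64≡180, 355^128≡515 (mod 911).
355^228 = 355^(128+64+32+4) ≡ 734 (mod 911).
Check: 734² = 538756 ≡ 355 (mod 911). The two roots are 177 and 734.

177, 734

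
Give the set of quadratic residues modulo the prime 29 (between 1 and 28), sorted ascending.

Square k = 1,…,14 (k and 29−k give the same square):
1²=1, 2²=4, 3²=9, 4²=16, 5²=25, 6²≡7, 7²≡20, 8²≡6, 9²≡23, 10²≡13, 11²≡5, 12²≡28, 13²≡24, 14²≡22 (mod 29).
So the quadratic residues mod 29 are {1, 4, 5, 6, 7, 9, 13, 16, 20, 22, 23, 24, 25, 28}.

1 4 5 6 7 9 13 16 20 22 23 24 25 28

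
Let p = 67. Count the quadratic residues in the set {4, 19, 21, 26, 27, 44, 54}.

5

(4/67) = +1 → QR.
(19/67) = +1 → QR.
(21/67) = +1 → QR.
(26/67) = +1 → QR.
(27/67) = -1 → non-residue.
(44/67) = -1 → non-residue.
(54/67) = +1 → QR.
Total quadratic residues among the 7: 5.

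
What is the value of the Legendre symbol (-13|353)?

-1

First reduce: -13 ≡ 340 (mod 353).
Pull out 2^2: since 353 ≡ 1 (mod 8), (2/353) = +1, so (2/353)^2 = +1.
Reciprocity: 85 ≡ 1 and 353 ≡ 1 (mod 4), so (85/353) = +(353/85).
Reduce top mod 85: now compute (13/85).
Reciprocity: 13 ≡ 1 and 85 ≡ 1 (mod 4), so (13/85) = +(85/13).
Reduce top mod 13: now compute (7/13).
Reciprocity: 7 ≡ 3 and 13 ≡ 1 (mod 4), so (7/13) = +(13/7).
Reduce top mod 7: now compute (6/7).
Pull out 2: since 7 ≡ 7 (mod 8), (2/7) = +1.
Reciprocity: 3 ≡ 3 and 7 ≡ 3 (mod 4), so (3/7) = −(7/3).
Reduce top mod 3: now compute (1/3).
Reached (1/3) = 1. Collecting the sign flips along the way, the symbol is -1.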